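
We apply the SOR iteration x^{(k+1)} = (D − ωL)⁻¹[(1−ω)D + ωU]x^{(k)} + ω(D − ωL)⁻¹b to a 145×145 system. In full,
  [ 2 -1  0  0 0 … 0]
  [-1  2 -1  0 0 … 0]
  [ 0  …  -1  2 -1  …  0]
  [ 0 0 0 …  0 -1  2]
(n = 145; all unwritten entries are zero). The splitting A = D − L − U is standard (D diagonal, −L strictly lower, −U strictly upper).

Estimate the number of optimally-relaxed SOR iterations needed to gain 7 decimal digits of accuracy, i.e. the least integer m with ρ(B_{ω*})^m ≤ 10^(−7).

m = 375

n=145: λ(B_J) = 1 − λ(A)/2 = cos(kπ/146); k=1 gives ρ_J = 0.9997685.
√(1−ρ_J²) = |sin(π/146)| = 0.0215161
ω* = 2/(1 + 0.0215161) = 2/1.0215161 = 1.9578742.
Hence ρ(B_{ω*}) = 1.9578742 − 1 = 0.9578742.
m ≥ 7·ln10 / (−ln 0.9578742) = 374.502; smallest integer m = 375.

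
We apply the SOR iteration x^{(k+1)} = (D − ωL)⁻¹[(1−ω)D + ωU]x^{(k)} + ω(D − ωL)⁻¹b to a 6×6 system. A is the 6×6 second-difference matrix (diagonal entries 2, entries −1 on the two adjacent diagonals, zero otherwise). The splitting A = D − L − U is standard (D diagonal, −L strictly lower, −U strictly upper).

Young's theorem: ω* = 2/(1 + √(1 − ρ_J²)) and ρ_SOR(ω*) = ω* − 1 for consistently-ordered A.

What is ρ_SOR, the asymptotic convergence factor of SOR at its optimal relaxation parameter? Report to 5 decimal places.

With n=6, ρ(Jacobi) = cos(π/7) = 0.90097.
√(1−ρ_J²) simplifies to sin(π/7) = 0.433884.
[ω*] 2 ÷ (1 + 0.433884) = 2 ÷ 1.433884 = 1.39481.
[ρ_SOR] ω* − 1 = 0.39481.

ρ_SOR = 0.39481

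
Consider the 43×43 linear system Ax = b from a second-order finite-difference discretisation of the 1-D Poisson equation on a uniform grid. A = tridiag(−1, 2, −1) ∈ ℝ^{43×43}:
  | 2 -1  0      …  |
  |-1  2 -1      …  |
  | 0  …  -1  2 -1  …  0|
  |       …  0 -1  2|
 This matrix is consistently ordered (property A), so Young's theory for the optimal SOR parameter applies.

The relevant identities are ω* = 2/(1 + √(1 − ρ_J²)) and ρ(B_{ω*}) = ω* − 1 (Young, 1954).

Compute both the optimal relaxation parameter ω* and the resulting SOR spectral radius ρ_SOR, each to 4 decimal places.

With n=43, ρ(Jacobi) = cos(π/44) = 0.9975.
√(1−ρ_J²) = |sin(π/44)| = 0.07134
ω* = 2 / (1 + 0.07134) = 2 / 1.07134 ≈ 1.8668.
and ρ(B_{ω*}) = 1.8668 − 1 = 0.8668.

ω* = 1.8668, ρ_SOR = 0.8668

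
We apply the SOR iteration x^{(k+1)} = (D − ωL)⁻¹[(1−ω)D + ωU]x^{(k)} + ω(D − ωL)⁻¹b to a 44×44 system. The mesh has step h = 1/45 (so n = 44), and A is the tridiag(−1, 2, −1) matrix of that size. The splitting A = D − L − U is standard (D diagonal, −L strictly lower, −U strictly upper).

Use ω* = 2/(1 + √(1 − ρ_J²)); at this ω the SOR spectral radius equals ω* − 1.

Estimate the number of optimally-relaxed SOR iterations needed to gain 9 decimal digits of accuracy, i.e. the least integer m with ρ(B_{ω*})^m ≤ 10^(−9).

m = 149

B_J for the 44×44 system has eigenvalues cos(kπ/45); ρ_J = cos(π/45) = 0.9975641.
√(1−ρ_J²) simplifies to sin(π/45) = 0.0697565.
Young: ω* = 2/(1+√(1−ρ_J²)) = 2/(1+0.0697565) = 2/1.0697565 = 1.8695843.
Hence ρ(B_{ω*}) = 1.8695843 − 1 = 0.8695843.
9·ln10 = 20.7233; −ln(0.8695843) = 0.13974; m = ⌈20.7233/0.13974⌉ = ⌈148.299⌉ = 149.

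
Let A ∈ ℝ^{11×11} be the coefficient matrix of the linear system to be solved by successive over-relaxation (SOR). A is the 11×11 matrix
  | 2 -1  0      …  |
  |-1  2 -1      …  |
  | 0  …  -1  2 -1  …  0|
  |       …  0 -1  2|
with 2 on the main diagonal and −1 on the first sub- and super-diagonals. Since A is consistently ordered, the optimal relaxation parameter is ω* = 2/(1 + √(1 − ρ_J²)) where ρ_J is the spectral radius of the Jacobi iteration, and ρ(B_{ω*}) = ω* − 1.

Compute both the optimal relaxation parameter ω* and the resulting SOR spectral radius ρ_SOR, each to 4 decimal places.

[ρ_J] n=11: ρ(B_J) = cos(π/(n+1)) = cos(π/12) = 0.9659.
√(1−ρ_J²) simplifies to sin(π/12) = 0.25882.
ω* = 2/(1 + 0.25882) = 2/1.25882 = 1.5888.
ρ_SOR = ω* − 1 ≈ 0.5888.

ω* = 1.5888, ρ_SOR = 0.5888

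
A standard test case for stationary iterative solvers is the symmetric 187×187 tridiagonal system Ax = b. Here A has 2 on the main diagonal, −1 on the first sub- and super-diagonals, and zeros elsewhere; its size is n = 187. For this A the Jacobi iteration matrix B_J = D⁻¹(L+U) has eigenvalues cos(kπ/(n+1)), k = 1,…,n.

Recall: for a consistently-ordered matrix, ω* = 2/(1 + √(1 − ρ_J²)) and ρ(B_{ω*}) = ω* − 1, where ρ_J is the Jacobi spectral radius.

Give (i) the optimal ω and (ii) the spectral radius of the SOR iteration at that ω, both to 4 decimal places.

ω* = 1.9671, ρ_SOR = 0.9671

ρ_J = max_k |cos(kπ/188)| = cos(π/188) = 0.9999
root = sin(π/188) = 0.01671  (since 1−cos² = sin²).
So ω* = 2/1.01671 = 1.9671 (Young).
Hence ρ(B_{ω*}) = 1.9671 − 1 = 0.9671.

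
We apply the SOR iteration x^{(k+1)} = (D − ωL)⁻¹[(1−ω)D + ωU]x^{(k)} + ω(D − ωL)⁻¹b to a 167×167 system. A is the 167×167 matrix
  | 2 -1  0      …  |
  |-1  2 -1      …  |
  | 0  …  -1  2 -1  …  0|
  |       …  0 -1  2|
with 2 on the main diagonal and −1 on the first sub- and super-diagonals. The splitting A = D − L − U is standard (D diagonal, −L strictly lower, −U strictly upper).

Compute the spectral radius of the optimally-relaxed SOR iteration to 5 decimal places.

[ρ_J] n=167: ρ(B_J) = cos(π/(n+1)) = cos(π/168) = 0.99983.
1 − cos²(π/168) = sin²(π/168) ⇒ √(1−ρ_J²) = sin(π/168) = 0.018699.
[ω*] 2 ÷ (1 + 0.018699) = 2 ÷ 1.018699 = 1.96329.
At ω = 1.96329 every |λ(B_ω)| = ω−1, so ρ_SOR = 0.96329.

ρ_SOR = 0.96329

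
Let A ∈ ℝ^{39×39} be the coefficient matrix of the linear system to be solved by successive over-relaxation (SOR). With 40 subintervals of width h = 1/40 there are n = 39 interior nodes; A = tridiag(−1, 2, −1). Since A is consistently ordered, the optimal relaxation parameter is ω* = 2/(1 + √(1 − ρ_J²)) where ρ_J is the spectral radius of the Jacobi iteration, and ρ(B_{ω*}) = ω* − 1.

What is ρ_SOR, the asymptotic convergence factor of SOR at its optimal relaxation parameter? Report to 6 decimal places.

ρ_SOR = 0.854498

With n=39, ρ(Jacobi) = cos(π/40) = 0.996917.
root = sin(π/40) = 0.0784591  (since 1−cos² = sin²).
[ω*] 2 ÷ (1 + 0.0784591) = 2 ÷ 1.0784591 = 1.854498.
ρ(B_{ω*}) = ω*−1 = 0.854498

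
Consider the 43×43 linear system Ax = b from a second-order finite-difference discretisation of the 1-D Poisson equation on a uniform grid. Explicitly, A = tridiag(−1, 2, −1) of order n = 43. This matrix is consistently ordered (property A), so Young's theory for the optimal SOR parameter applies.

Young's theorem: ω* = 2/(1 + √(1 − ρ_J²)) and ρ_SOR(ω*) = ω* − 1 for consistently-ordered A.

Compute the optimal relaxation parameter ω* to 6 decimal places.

[ρ_J] n=43: ρ(B_J) = cos(π/(n+1)) = cos(π/44) = 0.997452.
√(1−ρ_J²) simplifies to sin(π/44) = 0.0713392.
[ω*] 2 ÷ (1 + 0.0713392) = 2 ÷ 1.0713392 = 1.866822.
[ρ_SOR] ω* − 1 = 0.866822.

ω* = 1.866822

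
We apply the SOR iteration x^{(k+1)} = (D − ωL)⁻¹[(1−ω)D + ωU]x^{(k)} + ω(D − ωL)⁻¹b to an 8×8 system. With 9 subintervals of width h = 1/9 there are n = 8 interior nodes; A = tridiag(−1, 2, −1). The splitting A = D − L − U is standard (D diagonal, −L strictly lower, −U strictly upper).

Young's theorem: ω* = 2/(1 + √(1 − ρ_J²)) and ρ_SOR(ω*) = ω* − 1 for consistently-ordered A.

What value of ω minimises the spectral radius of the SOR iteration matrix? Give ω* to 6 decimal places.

ω* = 1.490291

spectrum of D⁻¹(L+U) = {cos(kπ/9) : 1≤k≤8}; ρ_J = cos(π/9) = 0.939693.
root = sin(π/9) = 0.3420201  (since 1−cos² = sin²).
So ω* = 2/1.3420201 = 1.490291 (Young).
At ω = 1.490291 every |λ(B_ω)| = ω−1, so ρ_SOR = 0.490291.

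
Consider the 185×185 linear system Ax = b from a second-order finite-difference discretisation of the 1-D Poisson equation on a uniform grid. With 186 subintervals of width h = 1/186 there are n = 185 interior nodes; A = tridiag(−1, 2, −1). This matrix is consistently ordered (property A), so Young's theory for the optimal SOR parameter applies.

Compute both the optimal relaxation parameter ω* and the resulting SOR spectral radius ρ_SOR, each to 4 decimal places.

ω* = 1.9668, ρ_SOR = 0.9668

n=185: λ(B_J) = 1 − λ(A)/2 = cos(kπ/186); k=1 gives ρ_J = 0.9999.
√(1 − cos²(π/186)) = sin(π/186) ≈ 0.01689.
[ω*] 2 ÷ (1 + 0.01689) = 2 ÷ 1.01689 = 1.9668.
ρ_SOR = ω* − 1 ≈ 0.9668.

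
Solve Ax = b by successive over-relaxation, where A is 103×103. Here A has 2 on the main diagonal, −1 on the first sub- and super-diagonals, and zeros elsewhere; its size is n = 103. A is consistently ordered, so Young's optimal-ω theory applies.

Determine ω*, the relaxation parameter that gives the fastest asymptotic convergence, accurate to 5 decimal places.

ω* = 1.94136

ρ_J = max_k |cos(kπ/104)| = cos(π/104) = 0.99954
√(1 − cos²(π/104)) = sin(π/104) ≈ 0.030203.
So ω* = 2/1.030203 = 1.94136 (Young).
ρ(B_{ω*}) = ω*−1 = 0.94136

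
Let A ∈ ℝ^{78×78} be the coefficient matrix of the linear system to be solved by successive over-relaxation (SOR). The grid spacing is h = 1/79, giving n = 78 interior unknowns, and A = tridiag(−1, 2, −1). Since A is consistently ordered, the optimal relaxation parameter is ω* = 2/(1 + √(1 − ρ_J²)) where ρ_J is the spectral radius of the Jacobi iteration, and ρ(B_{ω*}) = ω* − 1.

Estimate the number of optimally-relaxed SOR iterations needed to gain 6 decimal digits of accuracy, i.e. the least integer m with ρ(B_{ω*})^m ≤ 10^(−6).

B_J for the 78×78 system has eigenvalues cos(kπ/79); ρ_J = cos(π/79) = 0.9992094.
1 − cos²(π/79) = sin²(π/79) ⇒ √(1−ρ_J²) = sin(π/79) = 0.0397565.
ω* = 2 / (1 + 0.0397565) = 2 / 1.0397565 ≈ 1.9235273.
ρ_SOR = ω* − 1 ≈ 0.9235273.
ρ_SOR^m ≤ 10^(−6) ⇔ m ≥ 6·ln10/(−ln 0.9235273) = 13.8155/0.0795549 = 173.660; m = ⌈173.660⌉ = 174.

m = 174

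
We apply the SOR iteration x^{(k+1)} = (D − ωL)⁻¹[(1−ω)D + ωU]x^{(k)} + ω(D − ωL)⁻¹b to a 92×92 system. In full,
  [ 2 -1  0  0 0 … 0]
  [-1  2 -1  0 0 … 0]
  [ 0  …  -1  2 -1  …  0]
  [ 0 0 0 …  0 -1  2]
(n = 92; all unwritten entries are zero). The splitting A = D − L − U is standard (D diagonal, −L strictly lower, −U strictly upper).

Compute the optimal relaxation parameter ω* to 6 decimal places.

½·tridiag(1,0,1) at n=92: λ_k = cos(kπ/93); max |λ| at k=1 ⇒ ρ_J = cos(π/93) ≈ 0.999429.
√(1 − cos²(π/93)) = sin(π/93) ≈ 0.0337741.
ω* = 2/(1 + 0.0337741) = 2/1.0337741 = 1.934659.
Hence ρ(B_{ω*}) = 1.934659 − 1 = 0.934659.

ω* = 1.934659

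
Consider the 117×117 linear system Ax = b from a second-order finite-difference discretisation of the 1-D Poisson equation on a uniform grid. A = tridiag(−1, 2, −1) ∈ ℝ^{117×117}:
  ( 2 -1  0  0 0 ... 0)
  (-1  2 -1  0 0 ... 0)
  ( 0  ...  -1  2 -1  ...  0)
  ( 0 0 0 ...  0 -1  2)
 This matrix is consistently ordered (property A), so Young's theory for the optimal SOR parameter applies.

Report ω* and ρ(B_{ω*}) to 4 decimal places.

n=117: λ(B_J) = 1 − λ(A)/2 = cos(kπ/118); k=1 gives ρ_J = 0.9996.
√(1 − cos²(π/118)) = sin(π/118) ≈ 0.02662.
Young: ω* = 2/(1+√(1−ρ_J²)) = 2/(1+0.02662) = 2/1.02662 = 1.9481.
[ρ_SOR] ω* − 1 = 0.9481.

ω* = 1.9481, ρ_SOR = 0.9481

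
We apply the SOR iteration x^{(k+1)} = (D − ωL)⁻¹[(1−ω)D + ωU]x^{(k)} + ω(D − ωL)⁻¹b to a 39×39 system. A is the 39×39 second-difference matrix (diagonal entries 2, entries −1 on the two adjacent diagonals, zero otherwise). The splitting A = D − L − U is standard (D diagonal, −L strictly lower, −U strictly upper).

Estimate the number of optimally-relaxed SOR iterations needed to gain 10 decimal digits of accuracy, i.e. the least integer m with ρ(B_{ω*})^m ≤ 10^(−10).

With n=39, ρ(Jacobi) = cos(π/40) = 0.9969173.
1 − cos²(π/40) = sin²(π/40) ⇒ √(1−ρ_J²) = sin(π/40) = 0.0784591.
ω* = 2/(1 + 0.0784591) = 2/1.0784591 = 1.8544978.
Hence ρ(B_{ω*}) = 1.8544978 − 1 = 0.8544978.
For 10 digits: m = 10·ln10 / (−ln 0.8544978) = 23.0259/0.157241 = 146.437; round up → m = 147.

m = 147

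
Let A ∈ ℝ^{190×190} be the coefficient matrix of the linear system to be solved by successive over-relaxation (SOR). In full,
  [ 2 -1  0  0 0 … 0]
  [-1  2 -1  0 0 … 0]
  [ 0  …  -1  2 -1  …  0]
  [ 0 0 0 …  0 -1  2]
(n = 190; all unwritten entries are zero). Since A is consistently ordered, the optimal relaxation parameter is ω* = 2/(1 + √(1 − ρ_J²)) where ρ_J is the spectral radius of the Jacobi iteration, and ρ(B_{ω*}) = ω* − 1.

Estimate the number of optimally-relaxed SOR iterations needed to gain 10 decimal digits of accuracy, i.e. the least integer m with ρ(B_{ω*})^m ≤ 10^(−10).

ρ_J = max_k |cos(kπ/191)| = cos(π/191) = 0.9998647
√(1−ρ_J²) = |sin(π/191)| = 0.0164474
ω* = 2 / (1 + 0.0164474) = 2 / 1.0164474 ≈ 1.9676375.
Hence ρ(B_{ω*}) = 1.9676375 − 1 = 0.9676375.
(0.9676375)^m ≤ 10^{−10}  ⇒  m·ln(0.9676375) ≤ −10·ln10  ⇒  m ≥ 699.924  ⇒  m = 700

m = 700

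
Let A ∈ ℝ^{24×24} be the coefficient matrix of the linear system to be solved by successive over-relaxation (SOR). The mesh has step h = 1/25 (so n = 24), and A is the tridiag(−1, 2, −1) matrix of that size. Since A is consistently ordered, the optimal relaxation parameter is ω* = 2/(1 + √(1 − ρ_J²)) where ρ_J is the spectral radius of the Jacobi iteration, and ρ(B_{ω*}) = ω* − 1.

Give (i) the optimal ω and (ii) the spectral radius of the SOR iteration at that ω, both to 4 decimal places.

n=24: λ(B_J) = 1 − λ(A)/2 = cos(kπ/25); k=1 gives ρ_J = 0.9921.
root = sin(π/25) = 0.12533  (since 1−cos² = sin²).
[ω*] 2 ÷ (1 + 0.12533) = 2 ÷ 1.12533 = 1.7773.
ρ(B_{ω*}) = ω*−1 = 0.7773

ω* = 1.7773, ρ_SOR = 0.7773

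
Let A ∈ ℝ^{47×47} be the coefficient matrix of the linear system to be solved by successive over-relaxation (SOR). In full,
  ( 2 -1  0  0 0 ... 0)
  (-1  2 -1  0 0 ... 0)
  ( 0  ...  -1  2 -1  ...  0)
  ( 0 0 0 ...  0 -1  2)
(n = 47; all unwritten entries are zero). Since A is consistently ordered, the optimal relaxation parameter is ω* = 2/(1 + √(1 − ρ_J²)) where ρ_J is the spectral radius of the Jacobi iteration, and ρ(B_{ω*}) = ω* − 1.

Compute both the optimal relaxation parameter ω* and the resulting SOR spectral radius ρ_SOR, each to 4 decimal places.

n=47: λ(B_J) = 1 − λ(A)/2 = cos(kπ/48); k=1 gives ρ_J = 0.9979.
√(1 − cos²(π/48)) = sin(π/48) ≈ 0.06540.
Young: ω* = 2/(1+√(1−ρ_J²)) = 2/(1+0.06540) = 2/1.06540 = 1.8772.
and ρ(B_{ω*}) = 1.8772 − 1 = 0.8772.

ω* = 1.8772, ρ_SOR = 0.8772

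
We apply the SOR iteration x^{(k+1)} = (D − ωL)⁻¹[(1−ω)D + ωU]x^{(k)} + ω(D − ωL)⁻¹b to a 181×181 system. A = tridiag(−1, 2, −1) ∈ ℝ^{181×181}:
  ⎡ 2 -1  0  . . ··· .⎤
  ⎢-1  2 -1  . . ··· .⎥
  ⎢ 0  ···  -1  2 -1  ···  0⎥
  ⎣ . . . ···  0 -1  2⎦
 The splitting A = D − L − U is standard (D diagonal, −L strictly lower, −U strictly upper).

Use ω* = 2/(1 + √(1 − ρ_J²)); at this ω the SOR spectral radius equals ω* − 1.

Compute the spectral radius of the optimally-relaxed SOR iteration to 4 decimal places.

ρ_SOR = 0.9661

ρ_J = max_k |cos(kπ/182)| = cos(π/182) = 0.9999
√(1−ρ_J²) = |sin(π/182)| = 0.01726
[ω*] 2 ÷ (1 + 0.01726) = 2 ÷ 1.01726 = 1.9661.
and ρ(B_{ω*}) = 1.9661 − 1 = 0.9661.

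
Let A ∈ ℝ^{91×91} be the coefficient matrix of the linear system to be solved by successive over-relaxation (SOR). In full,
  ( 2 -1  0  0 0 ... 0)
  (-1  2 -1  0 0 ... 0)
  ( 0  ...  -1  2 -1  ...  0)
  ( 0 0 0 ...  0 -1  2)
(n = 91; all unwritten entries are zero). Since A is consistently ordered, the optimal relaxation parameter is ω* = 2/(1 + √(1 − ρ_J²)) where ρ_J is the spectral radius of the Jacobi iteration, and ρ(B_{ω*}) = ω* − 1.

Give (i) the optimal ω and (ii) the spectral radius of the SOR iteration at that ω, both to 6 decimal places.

ω* = 1.933972, ρ_SOR = 0.933972

[ρ_J] n=91: ρ(B_J) = cos(π/(n+1)) = cos(π/92) = 0.999417.
1 − cos²(π/92) = sin²(π/92) ⇒ √(1−ρ_J²) = sin(π/92) = 0.0341411.
ω* = 2/(1 + 0.0341411) = 2/1.0341411 = 1.933972.
[ρ_SOR] ω* − 1 = 0.933972.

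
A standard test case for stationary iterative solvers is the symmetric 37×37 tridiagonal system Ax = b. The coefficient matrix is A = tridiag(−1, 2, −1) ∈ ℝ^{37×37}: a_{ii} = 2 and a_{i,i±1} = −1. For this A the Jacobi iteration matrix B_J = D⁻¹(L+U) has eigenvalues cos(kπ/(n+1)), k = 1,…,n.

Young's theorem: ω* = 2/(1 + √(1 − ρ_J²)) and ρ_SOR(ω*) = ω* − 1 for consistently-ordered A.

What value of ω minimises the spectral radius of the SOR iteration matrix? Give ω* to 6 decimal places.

ρ_J = max_k |cos(kπ/38)| = cos(π/38) = 0.996584
√(1−ρ_J²) = |sin(π/38)| = 0.0825793
[ω*] 2 ÷ (1 + 0.0825793) = 2 ÷ 1.0825793 = 1.847440.
ρ_SOR = ω* − 1 = 1.847440 − 1 = 0.847440.

ω* = 1.847440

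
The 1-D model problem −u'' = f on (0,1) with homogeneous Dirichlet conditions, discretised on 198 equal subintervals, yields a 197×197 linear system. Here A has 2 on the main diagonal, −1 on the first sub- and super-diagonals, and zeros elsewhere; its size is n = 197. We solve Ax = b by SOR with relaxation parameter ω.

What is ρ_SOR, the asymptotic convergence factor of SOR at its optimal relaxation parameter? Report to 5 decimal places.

With n=197, ρ(Jacobi) = cos(π/198) = 0.99987.
√(1−ρ_J²) simplifies to sin(π/198) = 0.015866.
ω* = 2 / (1 + 0.015866) = 2 / 1.015866 ≈ 1.96876.
At ω = 1.96876 every |λ(B_ω)| = ω−1, so ρ_SOR = 0.96876.

ρ_SOR = 0.96876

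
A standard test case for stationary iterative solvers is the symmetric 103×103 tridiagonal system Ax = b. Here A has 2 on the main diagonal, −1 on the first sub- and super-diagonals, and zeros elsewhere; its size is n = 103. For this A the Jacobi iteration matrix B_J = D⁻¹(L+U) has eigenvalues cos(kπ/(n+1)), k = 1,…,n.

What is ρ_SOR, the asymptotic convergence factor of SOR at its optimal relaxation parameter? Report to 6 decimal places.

½·tridiag(1,0,1) at n=103: λ_k = cos(kπ/104); max |λ| at k=1 ⇒ ρ_J = cos(π/104) ≈ 0.999544.
√(1−ρ_J²) = |sin(π/104)| = 0.0302030
Young: ω* = 2/(1+√(1−ρ_J²)) = 2/(1+0.0302030) = 2/1.0302030 = 1.941365.
and ρ(B_{ω*}) = 1.941365 − 1 = 0.941365.

ρ_SOR = 0.941365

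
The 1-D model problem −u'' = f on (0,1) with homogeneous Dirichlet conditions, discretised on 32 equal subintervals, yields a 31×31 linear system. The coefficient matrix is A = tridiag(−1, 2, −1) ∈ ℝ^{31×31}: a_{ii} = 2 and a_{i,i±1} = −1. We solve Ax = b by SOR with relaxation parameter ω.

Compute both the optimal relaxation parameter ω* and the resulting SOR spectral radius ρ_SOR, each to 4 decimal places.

ω* = 1.8215, ρ_SOR = 0.8215

With n=31, ρ(Jacobi) = cos(π/32) = 0.9952.
√(1−ρ_J²) = |sin(π/32)| = 0.09802
[ω*] 2 ÷ (1 + 0.09802) = 2 ÷ 1.09802 = 1.8215.
and ρ(B_{ω*}) = 1.8215 − 1 = 0.8215.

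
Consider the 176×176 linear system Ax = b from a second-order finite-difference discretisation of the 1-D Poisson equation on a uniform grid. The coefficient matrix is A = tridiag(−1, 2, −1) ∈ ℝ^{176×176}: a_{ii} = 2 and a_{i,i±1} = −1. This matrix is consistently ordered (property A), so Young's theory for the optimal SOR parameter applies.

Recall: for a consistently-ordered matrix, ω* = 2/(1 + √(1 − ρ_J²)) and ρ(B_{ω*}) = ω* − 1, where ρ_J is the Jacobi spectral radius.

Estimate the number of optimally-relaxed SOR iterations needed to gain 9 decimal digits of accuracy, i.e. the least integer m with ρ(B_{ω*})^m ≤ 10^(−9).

spectrum of D⁻¹(L+U) = {cos(kπ/177) : 1≤k≤176}; ρ_J = cos(π/177) = 0.9998425.
1 − cos²(π/177) = sin²(π/177) ⇒ √(1−ρ_J²) = sin(π/177) = 0.0177482.
So ω* = 2/1.0177482 = 1.9651226 (Young).
Hence ρ(B_{ω*}) = 1.9651226 − 1 = 0.9651226.
9·ln10 = 20.7233; −ln(0.9651226) = 0.0355001; m = ⌈20.7233/0.0355001⌉ = ⌈583.753⌉ = 584.

m = 584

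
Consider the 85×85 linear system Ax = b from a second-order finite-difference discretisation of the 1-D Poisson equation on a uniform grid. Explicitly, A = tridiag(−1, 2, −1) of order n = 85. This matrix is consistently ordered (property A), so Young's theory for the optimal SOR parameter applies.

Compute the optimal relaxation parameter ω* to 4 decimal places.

[ρ_J] n=85: ρ(B_J) = cos(π/(n+1)) = cos(π/86) = 0.9993.
√(1−ρ_J²) = |sin(π/86)| = 0.03652
Young: ω* = 2/(1+√(1−ρ_J²)) = 2/(1+0.03652) = 2/1.03652 = 1.9295.
ρ(B_{ω*}) = ω*−1 = 0.9295

ω* = 1.9295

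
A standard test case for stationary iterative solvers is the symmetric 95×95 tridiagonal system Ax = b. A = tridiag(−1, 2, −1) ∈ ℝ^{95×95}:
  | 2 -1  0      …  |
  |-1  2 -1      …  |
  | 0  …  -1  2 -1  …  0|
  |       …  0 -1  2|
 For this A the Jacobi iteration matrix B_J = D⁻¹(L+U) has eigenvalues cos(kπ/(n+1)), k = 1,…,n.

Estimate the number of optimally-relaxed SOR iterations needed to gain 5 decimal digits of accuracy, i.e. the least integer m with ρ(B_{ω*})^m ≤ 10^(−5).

ρ_J = max_k |cos(kπ/96)| = cos(π/96) = 0.9994646
√(1 − cos²(π/96)) = sin(π/96) ≈ 0.0327191.
So ω* = 2/1.0327191 = 1.9366350 (Young).
ρ_SOR = ω* − 1 = 1.9366350 − 1 = 0.9366350.
Need (0.9366350)^m ≤ 10^(−5): m ≥ 5·ln10/|ln 0.9366350| = 11.5129/0.0654616 = 175.873 ⇒ m = 176.

m = 176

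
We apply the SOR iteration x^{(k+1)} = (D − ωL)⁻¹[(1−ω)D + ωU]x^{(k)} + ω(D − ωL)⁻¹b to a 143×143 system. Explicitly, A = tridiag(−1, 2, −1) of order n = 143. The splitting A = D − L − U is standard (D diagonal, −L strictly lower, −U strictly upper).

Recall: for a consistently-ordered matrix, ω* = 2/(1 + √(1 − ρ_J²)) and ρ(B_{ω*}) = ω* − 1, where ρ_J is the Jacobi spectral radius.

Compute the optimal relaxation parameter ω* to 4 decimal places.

n=143: λ(B_J) = 1 − λ(A)/2 = cos(kπ/144); k=1 gives ρ_J = 0.9998.
√(1−ρ_J²) = |sin(π/144)| = 0.02181
So ω* = 2/1.02181 = 1.9573 (Young).
and ρ(B_{ω*}) = 1.9573 − 1 = 0.9573.

ω* = 1.9573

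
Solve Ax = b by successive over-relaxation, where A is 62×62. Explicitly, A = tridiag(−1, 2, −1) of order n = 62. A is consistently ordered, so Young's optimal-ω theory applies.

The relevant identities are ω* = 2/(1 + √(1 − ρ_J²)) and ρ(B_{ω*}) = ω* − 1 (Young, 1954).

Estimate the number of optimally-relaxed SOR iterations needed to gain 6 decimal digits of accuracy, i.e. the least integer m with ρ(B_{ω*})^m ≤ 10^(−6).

n=62: λ(B_J) = 1 − λ(A)/2 = cos(kπ/63); k=1 gives ρ_J = 0.9987569.
√(1−ρ_J²) = |sin(π/63)| = 0.0498459
ω* = 2/(1+0.0498459) = 1.9050415
and ρ(B_{ω*}) = 1.9050415 − 1 = 0.9050415.
m ≥ 6·ln10 / (−ln 0.9050415) = 138.467; smallest integer m = 139.

m = 139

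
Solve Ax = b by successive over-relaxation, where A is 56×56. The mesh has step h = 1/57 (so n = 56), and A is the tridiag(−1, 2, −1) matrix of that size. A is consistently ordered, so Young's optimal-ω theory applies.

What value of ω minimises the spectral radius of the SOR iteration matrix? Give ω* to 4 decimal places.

ω* = 1.8956

n=56: λ(B_J) = 1 − λ(A)/2 = cos(kπ/57); k=1 gives ρ_J = 0.9985.
root = sin(π/57) = 0.05509  (since 1−cos² = sin²).
ω* = 2/(1 + 0.05509) = 2/1.05509 = 1.8956.
ρ(B_{ω*}) = ω*−1 = 0.8956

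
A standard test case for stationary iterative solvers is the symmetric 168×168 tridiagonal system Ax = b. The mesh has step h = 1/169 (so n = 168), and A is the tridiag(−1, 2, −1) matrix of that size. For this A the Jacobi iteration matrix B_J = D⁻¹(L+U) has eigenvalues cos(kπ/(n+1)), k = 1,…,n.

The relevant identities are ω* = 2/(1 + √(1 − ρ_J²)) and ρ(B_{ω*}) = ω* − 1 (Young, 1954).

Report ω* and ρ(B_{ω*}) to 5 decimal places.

ω* = 1.96350, ρ_SOR = 0.96350

With n=168, ρ(Jacobi) = cos(π/169) = 0.99983.
√(1−ρ_J²) simplifies to sin(π/169) = 0.018588.
So ω* = 2/1.018588 = 1.96350 (Young).
ρ_SOR = ω* − 1 = 1.96350 − 1 = 0.96350.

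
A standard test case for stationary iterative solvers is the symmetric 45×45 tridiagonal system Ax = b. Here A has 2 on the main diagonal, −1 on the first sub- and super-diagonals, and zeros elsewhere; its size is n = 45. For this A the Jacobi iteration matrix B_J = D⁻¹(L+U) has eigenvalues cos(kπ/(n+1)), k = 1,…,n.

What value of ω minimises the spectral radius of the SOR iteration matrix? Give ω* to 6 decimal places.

With n=45, ρ(Jacobi) = cos(π/46) = 0.997669.
√(1 − cos²(π/46)) = sin(π/46) ≈ 0.0682424.
ω* = 2/(1+0.0682424) = 1.872234
Hence ρ(B_{ω*}) = 1.872234 − 1 = 0.872234.

ω* = 1.872234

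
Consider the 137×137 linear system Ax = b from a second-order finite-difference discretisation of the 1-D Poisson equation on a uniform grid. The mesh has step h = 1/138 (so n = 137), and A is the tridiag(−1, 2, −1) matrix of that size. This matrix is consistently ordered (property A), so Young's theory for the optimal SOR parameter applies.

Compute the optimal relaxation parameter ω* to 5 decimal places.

ω* = 1.95549

B_J for the 137×137 system has eigenvalues cos(kπ/138); ρ_J = cos(π/138) = 0.99974.
root = sin(π/138) = 0.022763  (since 1−cos² = sin²).
[ω*] 2 ÷ (1 + 0.022763) = 2 ÷ 1.022763 = 1.95549.
ρ(B_{ω*}) = ω*−1 = 0.95549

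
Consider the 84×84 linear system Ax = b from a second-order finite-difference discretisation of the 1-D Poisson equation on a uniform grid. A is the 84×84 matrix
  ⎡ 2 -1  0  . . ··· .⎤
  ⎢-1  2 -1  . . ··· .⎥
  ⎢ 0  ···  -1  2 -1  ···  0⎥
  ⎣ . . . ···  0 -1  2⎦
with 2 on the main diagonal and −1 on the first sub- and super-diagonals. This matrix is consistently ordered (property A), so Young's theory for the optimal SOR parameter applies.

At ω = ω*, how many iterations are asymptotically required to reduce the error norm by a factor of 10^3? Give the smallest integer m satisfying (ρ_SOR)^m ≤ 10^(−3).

m = 94

½·tridiag(1,0,1) at n=84: λ_k = cos(kπ/85); max |λ| at k=1 ⇒ ρ_J = cos(π/85) ≈ 0.9993171.
√(1−ρ_J²) simplifies to sin(π/85) = 0.0369515.
Young: ω* = 2/(1+√(1−ρ_J²)) = 2/(1+0.0369515) = 2/1.0369515 = 1.9287305.
and ρ(B_{ω*}) = 1.9287305 − 1 = 0.9287305.
Need (0.9287305)^m ≤ 10^(−3): m ≥ 3·ln10/|ln 0.9287305| = 6.90776/0.0739367 = 93.428 ⇒ m = 94.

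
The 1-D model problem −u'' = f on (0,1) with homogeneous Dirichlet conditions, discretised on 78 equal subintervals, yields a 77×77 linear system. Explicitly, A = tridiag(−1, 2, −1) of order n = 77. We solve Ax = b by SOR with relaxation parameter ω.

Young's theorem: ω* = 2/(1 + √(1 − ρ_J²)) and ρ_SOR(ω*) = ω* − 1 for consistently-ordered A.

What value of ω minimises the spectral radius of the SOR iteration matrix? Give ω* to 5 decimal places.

ω* = 1.92259

B_J for the 77×77 system has eigenvalues cos(kπ/78); ρ_J = cos(π/78) = 0.99919.
1 − cos²(π/78) = sin²(π/78) ⇒ √(1−ρ_J²) = sin(π/78) = 0.040266.
[ω*] 2 ÷ (1 + 0.040266) = 2 ÷ 1.040266 = 1.92259.
ρ(B_{ω*}) = ω*−1 = 0.92259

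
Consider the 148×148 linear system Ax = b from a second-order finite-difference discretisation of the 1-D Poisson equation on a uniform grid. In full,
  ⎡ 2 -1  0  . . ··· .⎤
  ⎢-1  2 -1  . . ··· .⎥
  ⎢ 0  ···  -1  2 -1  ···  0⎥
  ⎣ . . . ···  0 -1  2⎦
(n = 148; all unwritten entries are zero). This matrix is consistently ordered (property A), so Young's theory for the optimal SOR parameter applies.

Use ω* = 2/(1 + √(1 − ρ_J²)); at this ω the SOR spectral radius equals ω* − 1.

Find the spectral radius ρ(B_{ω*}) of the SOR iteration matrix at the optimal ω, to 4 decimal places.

spectrum of D⁻¹(L+U) = {cos(kπ/149) : 1≤k≤148}; ρ_J = cos(π/149) = 0.9998.
1 − cos²(π/149) = sin²(π/149) ⇒ √(1−ρ_J²) = sin(π/149) = 0.02108.
Young: ω* = 2/(1+√(1−ρ_J²)) = 2/(1+0.02108) = 2/1.02108 = 1.9587.
At ω = 1.9587 every |λ(B_ω)| = ω−1, so ρ_SOR = 0.9587.

ρ_SOR = 0.9587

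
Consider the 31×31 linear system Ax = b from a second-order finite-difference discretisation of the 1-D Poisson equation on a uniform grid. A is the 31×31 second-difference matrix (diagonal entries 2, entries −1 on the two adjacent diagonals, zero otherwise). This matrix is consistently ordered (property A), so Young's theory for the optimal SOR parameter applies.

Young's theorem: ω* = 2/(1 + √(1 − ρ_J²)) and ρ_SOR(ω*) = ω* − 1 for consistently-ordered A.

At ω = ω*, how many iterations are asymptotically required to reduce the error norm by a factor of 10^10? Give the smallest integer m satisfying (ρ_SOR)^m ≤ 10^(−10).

n=31: λ(B_J) = 1 − λ(A)/2 = cos(kπ/32); k=1 gives ρ_J = 0.9951847.
√(1 − cos²(π/32)) = sin(π/32) ≈ 0.0980171.
ω* = 2 / (1 + 0.0980171) = 2 / 1.0980171 ≈ 1.8214653.
[ρ_SOR] ω* − 1 = 0.8214653.
10·ln10 = 23.0259; −ln(0.8214653) = 0.196666; m = ⌈23.0259/0.196666⌉ = ⌈117.081⌉ = 118.

m = 118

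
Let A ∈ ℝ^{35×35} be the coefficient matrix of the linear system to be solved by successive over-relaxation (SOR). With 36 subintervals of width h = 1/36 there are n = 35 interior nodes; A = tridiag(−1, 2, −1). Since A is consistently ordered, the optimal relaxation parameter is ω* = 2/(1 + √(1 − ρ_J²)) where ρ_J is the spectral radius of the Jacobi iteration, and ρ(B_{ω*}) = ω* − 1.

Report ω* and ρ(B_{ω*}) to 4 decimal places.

ω* = 1.8397, ρ_SOR = 0.8397

½·tridiag(1,0,1) at n=35: λ_k = cos(kπ/36); max |λ| at k=1 ⇒ ρ_J = cos(π/36) ≈ 0.9962.
√(1 − cos²(π/36)) = sin(π/36) ≈ 0.08716.
ω* = 2/(1+0.08716) = 1.8397
ρ(B_{ω*}) = ω*−1 = 0.8397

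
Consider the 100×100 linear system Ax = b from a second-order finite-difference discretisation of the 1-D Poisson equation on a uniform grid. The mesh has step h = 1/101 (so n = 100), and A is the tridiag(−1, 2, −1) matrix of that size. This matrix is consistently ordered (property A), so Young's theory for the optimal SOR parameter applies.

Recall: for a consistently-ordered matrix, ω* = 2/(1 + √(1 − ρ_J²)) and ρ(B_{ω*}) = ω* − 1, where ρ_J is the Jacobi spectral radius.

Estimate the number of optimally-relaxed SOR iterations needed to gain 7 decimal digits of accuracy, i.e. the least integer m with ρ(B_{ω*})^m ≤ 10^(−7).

m = 260

spectrum of D⁻¹(L+U) = {cos(kπ/101) : 1≤k≤100}; ρ_J = cos(π/101) = 0.9995163.
√(1−ρ_J²) simplifies to sin(π/101) = 0.0310999.
[ω*] 2 ÷ (1 + 0.0310999) = 2 ÷ 1.0310999 = 1.9396763.
ρ(B_{ω*}) = ω*−1 = 0.9396763
m ≥ 7·ln10 / (−ln 0.9396763) = 259.051; smallest integer m = 260.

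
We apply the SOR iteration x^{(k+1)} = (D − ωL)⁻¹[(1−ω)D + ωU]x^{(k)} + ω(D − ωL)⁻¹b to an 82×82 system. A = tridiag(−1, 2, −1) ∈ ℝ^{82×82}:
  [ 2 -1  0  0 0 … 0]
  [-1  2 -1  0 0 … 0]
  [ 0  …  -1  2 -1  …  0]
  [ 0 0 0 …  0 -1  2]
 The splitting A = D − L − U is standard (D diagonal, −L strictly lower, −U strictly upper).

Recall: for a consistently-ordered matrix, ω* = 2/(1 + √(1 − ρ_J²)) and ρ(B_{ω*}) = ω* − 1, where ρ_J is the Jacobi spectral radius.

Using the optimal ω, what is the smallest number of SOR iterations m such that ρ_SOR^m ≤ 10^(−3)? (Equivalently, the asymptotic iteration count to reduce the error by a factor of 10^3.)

spectrum of D⁻¹(L+U) = {cos(kπ/83) : 1≤k≤82}; ρ_J = cos(π/83) = 0.9992838.
1 − cos²(π/83) = sin²(π/83) ⇒ √(1−ρ_J²) = sin(π/83) = 0.0378415.
Young: ω* = 2/(1+√(1−ρ_J²)) = 2/(1+0.0378415) = 2/1.0378415 = 1.9270765.
ρ_SOR = ω* − 1 ≈ 0.9270765.
(0.9270765)^m ≤ 10^{−3}  ⇒  m·ln(0.9270765) ≤ −3·ln10  ⇒  m ≥ 91.229  ⇒  m = 92

m = 92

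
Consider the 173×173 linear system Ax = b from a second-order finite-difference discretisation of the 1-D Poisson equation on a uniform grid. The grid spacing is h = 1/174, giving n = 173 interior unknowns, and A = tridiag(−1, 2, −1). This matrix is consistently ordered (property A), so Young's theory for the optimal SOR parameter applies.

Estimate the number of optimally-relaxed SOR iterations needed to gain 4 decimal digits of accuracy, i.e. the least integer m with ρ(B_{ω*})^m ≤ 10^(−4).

m = 256

ρ_J = max_k |cos(kπ/174)| = cos(π/174) = 0.9998370
√(1−ρ_J²) simplifies to sin(π/174) = 0.0180541.
ω* = 2/(1 + 0.0180541) = 2/1.0180541 = 1.9645321.
ρ_SOR = ω* − 1 ≈ 0.9645321.
m ≥ 4·ln10 / (−ln 0.9645321) = 255.048; smallest integer m = 256.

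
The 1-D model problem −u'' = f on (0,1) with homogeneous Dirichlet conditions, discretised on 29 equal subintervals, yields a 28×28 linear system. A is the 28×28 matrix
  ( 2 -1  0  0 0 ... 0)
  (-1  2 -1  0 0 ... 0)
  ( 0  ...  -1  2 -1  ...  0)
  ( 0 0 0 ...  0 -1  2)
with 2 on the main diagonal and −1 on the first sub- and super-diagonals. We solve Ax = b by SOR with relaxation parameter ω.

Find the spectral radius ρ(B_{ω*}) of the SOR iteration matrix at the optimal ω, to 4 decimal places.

[ρ_J] n=28: ρ(B_J) = cos(π/(n+1)) = cos(π/29) = 0.9941.
√(1 − cos²(π/29)) = sin(π/29) ≈ 0.10812.
So ω* = 2/1.10812 = 1.8049 (Young).
ρ_SOR = ω* − 1 ≈ 0.8049.

ρ_SOR = 0.8049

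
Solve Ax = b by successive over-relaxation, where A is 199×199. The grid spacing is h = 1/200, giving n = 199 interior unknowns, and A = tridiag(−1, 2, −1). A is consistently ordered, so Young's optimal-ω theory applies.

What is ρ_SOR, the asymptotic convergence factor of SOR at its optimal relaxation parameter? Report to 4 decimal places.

ρ_SOR = 0.9691

n=199: λ(B_J) = 1 − λ(A)/2 = cos(kπ/200); k=1 gives ρ_J = 0.9999.
√(1 − cos²(π/200)) = sin(π/200) ≈ 0.01571.
ω* = 2 / (1 + 0.01571) = 2 / 1.01571 ≈ 1.9691.
and ρ(B_{ω*}) = 1.9691 − 1 = 0.9691.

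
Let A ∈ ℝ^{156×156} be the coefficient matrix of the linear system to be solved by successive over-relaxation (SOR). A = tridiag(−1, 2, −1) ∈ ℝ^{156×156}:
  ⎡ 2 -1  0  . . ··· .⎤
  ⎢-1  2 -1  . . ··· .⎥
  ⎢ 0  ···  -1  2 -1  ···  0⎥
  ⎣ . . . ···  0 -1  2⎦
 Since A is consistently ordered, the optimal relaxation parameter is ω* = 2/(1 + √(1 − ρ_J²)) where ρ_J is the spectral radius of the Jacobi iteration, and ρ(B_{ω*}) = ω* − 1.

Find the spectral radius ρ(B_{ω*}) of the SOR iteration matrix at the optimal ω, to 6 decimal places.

spectrum of D⁻¹(L+U) = {cos(kπ/157) : 1≤k≤156}; ρ_J = cos(π/157) = 0.999800.
root = sin(π/157) = 0.0200088  (since 1−cos² = sin²).
ω* = 2 / (1 + 0.0200088) = 2 / 1.0200088 ≈ 1.960767.
ρ_SOR = ω* − 1 ≈ 0.960767.

ρ_SOR = 0.960767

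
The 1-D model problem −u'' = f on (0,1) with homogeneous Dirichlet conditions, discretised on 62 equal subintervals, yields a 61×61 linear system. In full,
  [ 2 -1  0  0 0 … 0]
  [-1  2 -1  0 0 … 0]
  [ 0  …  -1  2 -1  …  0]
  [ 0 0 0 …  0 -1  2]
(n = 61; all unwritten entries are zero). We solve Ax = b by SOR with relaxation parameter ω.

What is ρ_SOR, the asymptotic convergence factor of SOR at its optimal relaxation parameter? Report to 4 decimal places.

ρ_SOR = 0.9036

ρ_J = max_k |cos(kπ/62)| = cos(π/62) = 0.9987
√(1 − cos²(π/62)) = sin(π/62) ≈ 0.05065.
ω* = 2/(1 + 0.05065) = 2/1.05065 = 1.9036.
[ρ_SOR] ω* − 1 = 0.9036.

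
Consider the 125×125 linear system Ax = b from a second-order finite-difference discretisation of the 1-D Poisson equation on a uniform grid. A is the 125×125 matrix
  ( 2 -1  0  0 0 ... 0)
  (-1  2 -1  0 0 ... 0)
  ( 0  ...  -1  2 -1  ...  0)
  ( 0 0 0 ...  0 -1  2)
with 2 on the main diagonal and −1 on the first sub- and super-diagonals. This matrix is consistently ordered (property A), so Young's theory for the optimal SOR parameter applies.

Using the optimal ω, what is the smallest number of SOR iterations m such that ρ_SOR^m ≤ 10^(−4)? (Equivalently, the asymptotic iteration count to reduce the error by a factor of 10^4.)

m = 185

B_J for the 125×125 system has eigenvalues cos(kπ/126); ρ_J = cos(π/126) = 0.9996892.
√(1−ρ_J²) simplifies to sin(π/126) = 0.0249307.
[ω*] 2 ÷ (1 + 0.0249307) = 2 ÷ 1.0249307 = 1.9513514.
ρ_SOR = ω* − 1 ≈ 0.9513514.
m ≥ 4·ln10 / (−ln 0.9513514) = 184.680; smallest integer m = 185.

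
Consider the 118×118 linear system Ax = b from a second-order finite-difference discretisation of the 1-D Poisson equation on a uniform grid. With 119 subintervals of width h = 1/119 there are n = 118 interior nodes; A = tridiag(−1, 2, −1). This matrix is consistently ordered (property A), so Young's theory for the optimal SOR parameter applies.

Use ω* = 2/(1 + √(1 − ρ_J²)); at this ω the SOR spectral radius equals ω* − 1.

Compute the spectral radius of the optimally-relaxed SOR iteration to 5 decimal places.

ρ_SOR = 0.94856

With n=118, ρ(Jacobi) = cos(π/119) = 0.99965.
1 − cos²(π/119) = sin²(π/119) ⇒ √(1−ρ_J²) = sin(π/119) = 0.026397.
[ω*] 2 ÷ (1 + 0.026397) = 2 ÷ 1.026397 = 1.94856.
and ρ(B_{ω*}) = 1.94856 − 1 = 0.94856.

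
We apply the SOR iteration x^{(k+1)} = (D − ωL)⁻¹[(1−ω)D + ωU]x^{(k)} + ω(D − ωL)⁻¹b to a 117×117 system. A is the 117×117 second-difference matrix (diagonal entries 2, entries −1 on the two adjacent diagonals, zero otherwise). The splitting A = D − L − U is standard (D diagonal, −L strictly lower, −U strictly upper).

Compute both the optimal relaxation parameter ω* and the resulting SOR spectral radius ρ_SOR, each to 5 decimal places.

ω* = 1.94814, ρ_SOR = 0.94814

½·tridiag(1,0,1) at n=117: λ_k = cos(kπ/118); max |λ| at k=1 ⇒ ρ_J = cos(π/118) ≈ 0.99965.
√(1−ρ_J²) simplifies to sin(π/118) = 0.026621.
[ω*] 2 ÷ (1 + 0.026621) = 2 ÷ 1.026621 = 1.94814.
ρ(B_{ω*}) = ω*−1 = 0.94814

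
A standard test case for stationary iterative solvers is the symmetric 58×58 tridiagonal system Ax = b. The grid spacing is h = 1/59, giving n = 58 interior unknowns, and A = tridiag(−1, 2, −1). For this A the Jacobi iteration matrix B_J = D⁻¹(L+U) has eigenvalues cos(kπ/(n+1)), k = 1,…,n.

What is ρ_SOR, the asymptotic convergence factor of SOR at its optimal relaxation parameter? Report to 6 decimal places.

n=58: λ(B_J) = 1 − λ(A)/2 = cos(kπ/59); k=1 gives ρ_J = 0.998583.
1 − cos²(π/59) = sin²(π/59) ⇒ √(1−ρ_J²) = sin(π/59) = 0.0532222.
[ω*] 2 ÷ (1 + 0.0532222) = 2 ÷ 1.0532222 = 1.898935.
Hence ρ(B_{ω*}) = 1.898935 − 1 = 0.898935.

ρ_SOR = 0.898935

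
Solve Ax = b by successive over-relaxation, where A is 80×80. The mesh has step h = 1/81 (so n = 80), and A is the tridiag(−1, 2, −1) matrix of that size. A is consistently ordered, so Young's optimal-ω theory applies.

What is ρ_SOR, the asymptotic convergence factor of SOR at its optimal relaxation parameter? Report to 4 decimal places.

ρ_SOR = 0.9253

[ρ_J] n=80: ρ(B_J) = cos(π/(n+1)) = cos(π/81) = 0.9992.
1 − cos²(π/81) = sin²(π/81) ⇒ √(1−ρ_J²) = sin(π/81) = 0.03878.
Then 2/(1+√(1−ρ_J²)) = 2/(1+0.03878); ω* = 2/1.03878 = 1.9253.
[ρ_SOR] ω* − 1 = 0.9253.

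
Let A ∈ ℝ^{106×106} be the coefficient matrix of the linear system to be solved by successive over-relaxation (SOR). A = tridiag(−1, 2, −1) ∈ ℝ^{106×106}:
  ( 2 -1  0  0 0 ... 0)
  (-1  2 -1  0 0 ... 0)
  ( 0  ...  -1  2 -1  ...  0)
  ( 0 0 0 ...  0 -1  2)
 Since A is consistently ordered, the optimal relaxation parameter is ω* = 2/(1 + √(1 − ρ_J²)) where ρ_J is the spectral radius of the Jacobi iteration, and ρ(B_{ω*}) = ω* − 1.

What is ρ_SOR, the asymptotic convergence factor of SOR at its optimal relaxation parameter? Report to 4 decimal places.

spectrum of D⁻¹(L+U) = {cos(kπ/107) : 1≤k≤106}; ρ_J = cos(π/107) = 0.9996.
√(1 − cos²(π/107)) = sin(π/107) ≈ 0.02936.
[ω*] 2 ÷ (1 + 0.02936) = 2 ÷ 1.02936 = 1.9430.
ρ_SOR = ω* − 1 = 1.9430 − 1 = 0.9430.

ρ_SOR = 0.9430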